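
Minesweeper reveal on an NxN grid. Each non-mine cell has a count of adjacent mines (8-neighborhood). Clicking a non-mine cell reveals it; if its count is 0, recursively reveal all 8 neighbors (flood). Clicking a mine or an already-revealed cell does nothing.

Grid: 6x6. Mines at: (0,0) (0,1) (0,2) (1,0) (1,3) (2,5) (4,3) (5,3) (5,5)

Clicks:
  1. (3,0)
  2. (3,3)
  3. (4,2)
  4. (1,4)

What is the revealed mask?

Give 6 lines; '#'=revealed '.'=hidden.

Answer: ......
....#.
###...
####..
###...
###...

Derivation:
Click 1 (3,0) count=0: revealed 12 new [(2,0) (2,1) (2,2) (3,0) (3,1) (3,2) (4,0) (4,1) (4,2) (5,0) (5,1) (5,2)] -> total=12
Click 2 (3,3) count=1: revealed 1 new [(3,3)] -> total=13
Click 3 (4,2) count=2: revealed 0 new [(none)] -> total=13
Click 4 (1,4) count=2: revealed 1 new [(1,4)] -> total=14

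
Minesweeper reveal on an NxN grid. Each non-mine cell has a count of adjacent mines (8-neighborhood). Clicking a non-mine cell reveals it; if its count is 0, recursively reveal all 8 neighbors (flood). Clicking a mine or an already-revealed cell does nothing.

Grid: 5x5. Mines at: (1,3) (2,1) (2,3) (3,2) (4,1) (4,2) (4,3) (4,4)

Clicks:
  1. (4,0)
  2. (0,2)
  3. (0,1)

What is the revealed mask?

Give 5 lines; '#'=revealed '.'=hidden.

Click 1 (4,0) count=1: revealed 1 new [(4,0)] -> total=1
Click 2 (0,2) count=1: revealed 1 new [(0,2)] -> total=2
Click 3 (0,1) count=0: revealed 5 new [(0,0) (0,1) (1,0) (1,1) (1,2)] -> total=7

Answer: ###..
###..
.....
.....
#....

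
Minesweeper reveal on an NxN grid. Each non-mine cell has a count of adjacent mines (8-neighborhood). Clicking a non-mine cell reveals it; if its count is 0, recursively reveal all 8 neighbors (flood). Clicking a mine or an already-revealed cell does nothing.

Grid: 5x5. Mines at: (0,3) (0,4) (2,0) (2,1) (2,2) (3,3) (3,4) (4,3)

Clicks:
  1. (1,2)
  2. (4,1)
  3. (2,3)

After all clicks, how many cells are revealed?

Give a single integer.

Click 1 (1,2) count=3: revealed 1 new [(1,2)] -> total=1
Click 2 (4,1) count=0: revealed 6 new [(3,0) (3,1) (3,2) (4,0) (4,1) (4,2)] -> total=7
Click 3 (2,3) count=3: revealed 1 new [(2,3)] -> total=8

Answer: 8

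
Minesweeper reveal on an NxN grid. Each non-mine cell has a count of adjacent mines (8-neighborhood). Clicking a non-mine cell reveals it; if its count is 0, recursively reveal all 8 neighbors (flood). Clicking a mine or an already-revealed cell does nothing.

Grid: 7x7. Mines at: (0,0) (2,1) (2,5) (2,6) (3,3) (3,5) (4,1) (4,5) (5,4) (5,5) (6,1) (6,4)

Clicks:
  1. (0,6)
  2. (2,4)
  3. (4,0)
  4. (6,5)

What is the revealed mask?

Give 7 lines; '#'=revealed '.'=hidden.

Answer: .######
.######
..###..
.......
#......
.......
.....#.

Derivation:
Click 1 (0,6) count=0: revealed 15 new [(0,1) (0,2) (0,3) (0,4) (0,5) (0,6) (1,1) (1,2) (1,3) (1,4) (1,5) (1,6) (2,2) (2,3) (2,4)] -> total=15
Click 2 (2,4) count=3: revealed 0 new [(none)] -> total=15
Click 3 (4,0) count=1: revealed 1 new [(4,0)] -> total=16
Click 4 (6,5) count=3: revealed 1 new [(6,5)] -> total=17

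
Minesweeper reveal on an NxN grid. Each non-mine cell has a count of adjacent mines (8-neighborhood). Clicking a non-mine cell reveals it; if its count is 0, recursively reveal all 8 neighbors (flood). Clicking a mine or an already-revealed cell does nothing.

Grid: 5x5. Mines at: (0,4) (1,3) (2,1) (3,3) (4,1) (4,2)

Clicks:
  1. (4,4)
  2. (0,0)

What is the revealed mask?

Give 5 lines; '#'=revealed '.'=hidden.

Click 1 (4,4) count=1: revealed 1 new [(4,4)] -> total=1
Click 2 (0,0) count=0: revealed 6 new [(0,0) (0,1) (0,2) (1,0) (1,1) (1,2)] -> total=7

Answer: ###..
###..
.....
.....
....#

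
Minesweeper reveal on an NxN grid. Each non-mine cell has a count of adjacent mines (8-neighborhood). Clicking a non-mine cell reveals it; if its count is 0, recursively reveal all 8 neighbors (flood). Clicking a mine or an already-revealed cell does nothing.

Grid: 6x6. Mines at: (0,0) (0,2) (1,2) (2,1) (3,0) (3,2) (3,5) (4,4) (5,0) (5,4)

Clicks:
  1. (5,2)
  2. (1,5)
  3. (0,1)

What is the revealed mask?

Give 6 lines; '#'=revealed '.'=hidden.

Answer: .#.###
...###
...###
......
.###..
.###..

Derivation:
Click 1 (5,2) count=0: revealed 6 new [(4,1) (4,2) (4,3) (5,1) (5,2) (5,3)] -> total=6
Click 2 (1,5) count=0: revealed 9 new [(0,3) (0,4) (0,5) (1,3) (1,4) (1,5) (2,3) (2,4) (2,5)] -> total=15
Click 3 (0,1) count=3: revealed 1 new [(0,1)] -> total=16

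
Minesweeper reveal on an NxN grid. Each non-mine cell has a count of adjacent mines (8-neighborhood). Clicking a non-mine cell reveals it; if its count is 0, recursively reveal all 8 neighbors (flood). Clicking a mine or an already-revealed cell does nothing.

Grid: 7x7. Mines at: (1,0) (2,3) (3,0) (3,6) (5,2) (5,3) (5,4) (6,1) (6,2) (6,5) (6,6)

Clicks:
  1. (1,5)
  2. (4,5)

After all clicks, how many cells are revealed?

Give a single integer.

Click 1 (1,5) count=0: revealed 15 new [(0,1) (0,2) (0,3) (0,4) (0,5) (0,6) (1,1) (1,2) (1,3) (1,4) (1,5) (1,6) (2,4) (2,5) (2,6)] -> total=15
Click 2 (4,5) count=2: revealed 1 new [(4,5)] -> total=16

Answer: 16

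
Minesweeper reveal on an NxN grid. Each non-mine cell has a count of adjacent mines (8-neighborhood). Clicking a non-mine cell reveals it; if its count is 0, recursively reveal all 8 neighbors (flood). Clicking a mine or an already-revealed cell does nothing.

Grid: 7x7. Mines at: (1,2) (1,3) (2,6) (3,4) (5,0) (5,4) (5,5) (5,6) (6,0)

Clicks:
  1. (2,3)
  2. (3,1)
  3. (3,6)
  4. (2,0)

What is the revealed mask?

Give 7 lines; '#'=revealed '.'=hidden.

Answer: ##.....
##.....
####...
####..#
####...
.###...
.###...

Derivation:
Click 1 (2,3) count=3: revealed 1 new [(2,3)] -> total=1
Click 2 (3,1) count=0: revealed 21 new [(0,0) (0,1) (1,0) (1,1) (2,0) (2,1) (2,2) (3,0) (3,1) (3,2) (3,3) (4,0) (4,1) (4,2) (4,3) (5,1) (5,2) (5,3) (6,1) (6,2) (6,3)] -> total=22
Click 3 (3,6) count=1: revealed 1 new [(3,6)] -> total=23
Click 4 (2,0) count=0: revealed 0 new [(none)] -> total=23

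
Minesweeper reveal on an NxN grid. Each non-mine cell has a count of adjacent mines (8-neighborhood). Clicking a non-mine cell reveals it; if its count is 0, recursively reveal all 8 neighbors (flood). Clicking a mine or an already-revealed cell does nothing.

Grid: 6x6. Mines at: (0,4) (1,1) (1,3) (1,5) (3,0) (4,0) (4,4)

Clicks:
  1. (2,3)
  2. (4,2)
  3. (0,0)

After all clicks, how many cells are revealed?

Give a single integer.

Click 1 (2,3) count=1: revealed 1 new [(2,3)] -> total=1
Click 2 (4,2) count=0: revealed 11 new [(2,1) (2,2) (3,1) (3,2) (3,3) (4,1) (4,2) (4,3) (5,1) (5,2) (5,3)] -> total=12
Click 3 (0,0) count=1: revealed 1 new [(0,0)] -> total=13

Answer: 13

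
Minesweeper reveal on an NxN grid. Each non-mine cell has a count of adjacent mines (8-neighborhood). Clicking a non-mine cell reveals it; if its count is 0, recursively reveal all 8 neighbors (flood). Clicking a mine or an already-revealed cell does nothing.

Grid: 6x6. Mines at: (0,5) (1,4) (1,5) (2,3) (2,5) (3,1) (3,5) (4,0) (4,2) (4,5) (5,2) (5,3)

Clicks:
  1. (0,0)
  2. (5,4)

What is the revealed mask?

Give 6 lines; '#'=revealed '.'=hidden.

Answer: ####..
####..
###...
......
......
....#.

Derivation:
Click 1 (0,0) count=0: revealed 11 new [(0,0) (0,1) (0,2) (0,3) (1,0) (1,1) (1,2) (1,3) (2,0) (2,1) (2,2)] -> total=11
Click 2 (5,4) count=2: revealed 1 new [(5,4)] -> total=12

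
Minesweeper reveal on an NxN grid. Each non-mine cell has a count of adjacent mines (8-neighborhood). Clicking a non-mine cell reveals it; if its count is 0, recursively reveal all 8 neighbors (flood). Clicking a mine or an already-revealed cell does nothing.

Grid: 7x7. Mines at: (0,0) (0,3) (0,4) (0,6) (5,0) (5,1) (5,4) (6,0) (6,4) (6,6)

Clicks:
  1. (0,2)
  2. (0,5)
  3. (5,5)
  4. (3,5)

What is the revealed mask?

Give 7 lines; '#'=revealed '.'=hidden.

Click 1 (0,2) count=1: revealed 1 new [(0,2)] -> total=1
Click 2 (0,5) count=2: revealed 1 new [(0,5)] -> total=2
Click 3 (5,5) count=3: revealed 1 new [(5,5)] -> total=3
Click 4 (3,5) count=0: revealed 29 new [(1,0) (1,1) (1,2) (1,3) (1,4) (1,5) (1,6) (2,0) (2,1) (2,2) (2,3) (2,4) (2,5) (2,6) (3,0) (3,1) (3,2) (3,3) (3,4) (3,5) (3,6) (4,0) (4,1) (4,2) (4,3) (4,4) (4,5) (4,6) (5,6)] -> total=32

Answer: ..#..#.
#######
#######
#######
#######
.....##
.......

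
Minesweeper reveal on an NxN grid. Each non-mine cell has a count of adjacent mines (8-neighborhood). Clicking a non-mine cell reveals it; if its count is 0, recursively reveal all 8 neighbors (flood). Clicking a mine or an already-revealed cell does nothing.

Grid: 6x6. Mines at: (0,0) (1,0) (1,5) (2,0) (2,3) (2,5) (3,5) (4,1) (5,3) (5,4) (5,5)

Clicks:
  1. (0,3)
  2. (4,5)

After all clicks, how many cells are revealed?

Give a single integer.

Answer: 9

Derivation:
Click 1 (0,3) count=0: revealed 8 new [(0,1) (0,2) (0,3) (0,4) (1,1) (1,2) (1,3) (1,4)] -> total=8
Click 2 (4,5) count=3: revealed 1 new [(4,5)] -> total=9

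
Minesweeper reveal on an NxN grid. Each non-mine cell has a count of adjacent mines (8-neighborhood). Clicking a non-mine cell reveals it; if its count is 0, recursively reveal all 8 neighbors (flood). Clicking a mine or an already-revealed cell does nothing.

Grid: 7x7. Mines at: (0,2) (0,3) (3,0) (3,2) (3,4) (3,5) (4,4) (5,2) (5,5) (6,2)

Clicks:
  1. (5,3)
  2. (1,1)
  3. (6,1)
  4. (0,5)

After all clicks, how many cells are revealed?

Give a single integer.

Answer: 12

Derivation:
Click 1 (5,3) count=3: revealed 1 new [(5,3)] -> total=1
Click 2 (1,1) count=1: revealed 1 new [(1,1)] -> total=2
Click 3 (6,1) count=2: revealed 1 new [(6,1)] -> total=3
Click 4 (0,5) count=0: revealed 9 new [(0,4) (0,5) (0,6) (1,4) (1,5) (1,6) (2,4) (2,5) (2,6)] -> total=12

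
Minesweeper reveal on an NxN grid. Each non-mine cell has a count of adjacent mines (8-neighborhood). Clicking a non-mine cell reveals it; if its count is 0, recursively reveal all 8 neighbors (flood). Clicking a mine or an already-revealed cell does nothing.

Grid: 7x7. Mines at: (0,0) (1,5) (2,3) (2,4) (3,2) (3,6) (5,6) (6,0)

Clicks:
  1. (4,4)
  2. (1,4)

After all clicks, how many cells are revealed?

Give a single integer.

Click 1 (4,4) count=0: revealed 18 new [(3,3) (3,4) (3,5) (4,1) (4,2) (4,3) (4,4) (4,5) (5,1) (5,2) (5,3) (5,4) (5,5) (6,1) (6,2) (6,3) (6,4) (6,5)] -> total=18
Click 2 (1,4) count=3: revealed 1 new [(1,4)] -> total=19

Answer: 19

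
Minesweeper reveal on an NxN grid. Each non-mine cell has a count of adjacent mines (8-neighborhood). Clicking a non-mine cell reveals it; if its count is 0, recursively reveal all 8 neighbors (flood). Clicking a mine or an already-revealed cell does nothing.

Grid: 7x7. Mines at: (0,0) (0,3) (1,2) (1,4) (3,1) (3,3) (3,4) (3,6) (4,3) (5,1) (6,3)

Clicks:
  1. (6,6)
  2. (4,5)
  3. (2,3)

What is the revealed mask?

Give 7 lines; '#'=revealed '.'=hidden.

Click 1 (6,6) count=0: revealed 9 new [(4,4) (4,5) (4,6) (5,4) (5,5) (5,6) (6,4) (6,5) (6,6)] -> total=9
Click 2 (4,5) count=2: revealed 0 new [(none)] -> total=9
Click 3 (2,3) count=4: revealed 1 new [(2,3)] -> total=10

Answer: .......
.......
...#...
.......
....###
....###
....###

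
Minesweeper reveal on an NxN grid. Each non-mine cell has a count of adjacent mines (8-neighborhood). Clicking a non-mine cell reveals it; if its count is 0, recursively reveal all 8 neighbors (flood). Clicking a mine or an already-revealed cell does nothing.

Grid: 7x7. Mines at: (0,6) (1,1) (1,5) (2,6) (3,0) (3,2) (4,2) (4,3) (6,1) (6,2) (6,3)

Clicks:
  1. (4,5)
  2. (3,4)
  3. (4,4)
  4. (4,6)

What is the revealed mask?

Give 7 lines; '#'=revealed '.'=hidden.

Answer: .......
.......
.......
....###
....###
....###
....###

Derivation:
Click 1 (4,5) count=0: revealed 12 new [(3,4) (3,5) (3,6) (4,4) (4,5) (4,6) (5,4) (5,5) (5,6) (6,4) (6,5) (6,6)] -> total=12
Click 2 (3,4) count=1: revealed 0 new [(none)] -> total=12
Click 3 (4,4) count=1: revealed 0 new [(none)] -> total=12
Click 4 (4,6) count=0: revealed 0 new [(none)] -> total=12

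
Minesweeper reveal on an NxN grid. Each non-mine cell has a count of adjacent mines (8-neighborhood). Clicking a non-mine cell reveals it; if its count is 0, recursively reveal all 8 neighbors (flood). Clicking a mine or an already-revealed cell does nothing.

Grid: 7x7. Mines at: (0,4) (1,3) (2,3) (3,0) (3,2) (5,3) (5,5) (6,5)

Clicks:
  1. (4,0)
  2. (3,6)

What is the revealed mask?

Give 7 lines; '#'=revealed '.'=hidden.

Answer: .....##
....###
....###
....###
#...###
.......
.......

Derivation:
Click 1 (4,0) count=1: revealed 1 new [(4,0)] -> total=1
Click 2 (3,6) count=0: revealed 14 new [(0,5) (0,6) (1,4) (1,5) (1,6) (2,4) (2,5) (2,6) (3,4) (3,5) (3,6) (4,4) (4,5) (4,6)] -> total=15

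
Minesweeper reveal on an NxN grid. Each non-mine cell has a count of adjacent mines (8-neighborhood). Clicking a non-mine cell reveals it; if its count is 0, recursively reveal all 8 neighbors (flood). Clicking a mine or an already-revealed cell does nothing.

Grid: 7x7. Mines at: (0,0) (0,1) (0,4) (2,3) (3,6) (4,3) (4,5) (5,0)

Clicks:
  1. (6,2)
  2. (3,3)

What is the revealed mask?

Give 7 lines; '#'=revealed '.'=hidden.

Answer: .......
.......
.......
...#...
.......
.######
.######

Derivation:
Click 1 (6,2) count=0: revealed 12 new [(5,1) (5,2) (5,3) (5,4) (5,5) (5,6) (6,1) (6,2) (6,3) (6,4) (6,5) (6,6)] -> total=12
Click 2 (3,3) count=2: revealed 1 new [(3,3)] -> total=13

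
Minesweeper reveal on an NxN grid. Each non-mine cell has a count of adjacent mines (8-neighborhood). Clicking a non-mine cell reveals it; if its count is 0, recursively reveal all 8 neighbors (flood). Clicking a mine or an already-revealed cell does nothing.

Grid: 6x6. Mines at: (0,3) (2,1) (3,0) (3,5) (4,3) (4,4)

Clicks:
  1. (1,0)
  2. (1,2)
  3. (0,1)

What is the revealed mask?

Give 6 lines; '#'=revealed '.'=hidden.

Click 1 (1,0) count=1: revealed 1 new [(1,0)] -> total=1
Click 2 (1,2) count=2: revealed 1 new [(1,2)] -> total=2
Click 3 (0,1) count=0: revealed 4 new [(0,0) (0,1) (0,2) (1,1)] -> total=6

Answer: ###...
###...
......
......
......
......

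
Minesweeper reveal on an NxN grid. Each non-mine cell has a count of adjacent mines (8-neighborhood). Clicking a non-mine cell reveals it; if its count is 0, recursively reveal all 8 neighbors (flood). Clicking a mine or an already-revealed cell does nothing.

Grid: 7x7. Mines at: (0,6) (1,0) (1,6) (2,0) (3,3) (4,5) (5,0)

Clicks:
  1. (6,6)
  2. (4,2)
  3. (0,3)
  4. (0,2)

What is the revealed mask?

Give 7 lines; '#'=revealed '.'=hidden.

Answer: .#####.
.#####.
.#####.
.......
.####..
.######
.######

Derivation:
Click 1 (6,6) count=0: revealed 16 new [(4,1) (4,2) (4,3) (4,4) (5,1) (5,2) (5,3) (5,4) (5,5) (5,6) (6,1) (6,2) (6,3) (6,4) (6,5) (6,6)] -> total=16
Click 2 (4,2) count=1: revealed 0 new [(none)] -> total=16
Click 3 (0,3) count=0: revealed 15 new [(0,1) (0,2) (0,3) (0,4) (0,5) (1,1) (1,2) (1,3) (1,4) (1,5) (2,1) (2,2) (2,3) (2,4) (2,5)] -> total=31
Click 4 (0,2) count=0: revealed 0 new [(none)] -> total=31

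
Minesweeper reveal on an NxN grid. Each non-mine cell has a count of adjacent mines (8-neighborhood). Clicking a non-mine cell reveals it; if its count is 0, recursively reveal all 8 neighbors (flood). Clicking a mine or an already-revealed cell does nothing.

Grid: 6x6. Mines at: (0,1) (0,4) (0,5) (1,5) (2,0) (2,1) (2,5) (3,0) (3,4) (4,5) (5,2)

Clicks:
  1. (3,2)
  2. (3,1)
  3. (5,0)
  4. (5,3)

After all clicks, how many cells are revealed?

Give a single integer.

Click 1 (3,2) count=1: revealed 1 new [(3,2)] -> total=1
Click 2 (3,1) count=3: revealed 1 new [(3,1)] -> total=2
Click 3 (5,0) count=0: revealed 4 new [(4,0) (4,1) (5,0) (5,1)] -> total=6
Click 4 (5,3) count=1: revealed 1 new [(5,3)] -> total=7

Answer: 7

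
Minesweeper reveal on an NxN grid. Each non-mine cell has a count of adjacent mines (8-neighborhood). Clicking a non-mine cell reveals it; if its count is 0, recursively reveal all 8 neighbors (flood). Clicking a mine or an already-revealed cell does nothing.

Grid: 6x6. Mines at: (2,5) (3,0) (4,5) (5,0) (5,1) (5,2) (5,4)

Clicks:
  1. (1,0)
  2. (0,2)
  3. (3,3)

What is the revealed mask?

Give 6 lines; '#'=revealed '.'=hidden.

Answer: ######
######
#####.
.####.
.####.
......

Derivation:
Click 1 (1,0) count=0: revealed 25 new [(0,0) (0,1) (0,2) (0,3) (0,4) (0,5) (1,0) (1,1) (1,2) (1,3) (1,4) (1,5) (2,0) (2,1) (2,2) (2,3) (2,4) (3,1) (3,2) (3,3) (3,4) (4,1) (4,2) (4,3) (4,4)] -> total=25
Click 2 (0,2) count=0: revealed 0 new [(none)] -> total=25
Click 3 (3,3) count=0: revealed 0 new [(none)] -> total=25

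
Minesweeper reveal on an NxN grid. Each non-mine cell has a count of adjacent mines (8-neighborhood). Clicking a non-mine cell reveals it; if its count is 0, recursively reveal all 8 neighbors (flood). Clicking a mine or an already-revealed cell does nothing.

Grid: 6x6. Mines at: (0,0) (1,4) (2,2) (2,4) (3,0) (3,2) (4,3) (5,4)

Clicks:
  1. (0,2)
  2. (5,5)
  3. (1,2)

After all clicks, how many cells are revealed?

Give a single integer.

Answer: 7

Derivation:
Click 1 (0,2) count=0: revealed 6 new [(0,1) (0,2) (0,3) (1,1) (1,2) (1,3)] -> total=6
Click 2 (5,5) count=1: revealed 1 new [(5,5)] -> total=7
Click 3 (1,2) count=1: revealed 0 new [(none)] -> total=7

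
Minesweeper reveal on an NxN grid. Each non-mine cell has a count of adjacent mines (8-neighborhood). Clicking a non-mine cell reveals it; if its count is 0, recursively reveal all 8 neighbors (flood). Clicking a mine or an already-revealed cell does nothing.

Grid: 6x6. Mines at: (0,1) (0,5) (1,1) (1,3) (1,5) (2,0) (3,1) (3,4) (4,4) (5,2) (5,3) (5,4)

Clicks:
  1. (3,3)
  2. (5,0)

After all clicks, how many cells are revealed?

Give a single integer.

Answer: 5

Derivation:
Click 1 (3,3) count=2: revealed 1 new [(3,3)] -> total=1
Click 2 (5,0) count=0: revealed 4 new [(4,0) (4,1) (5,0) (5,1)] -> total=5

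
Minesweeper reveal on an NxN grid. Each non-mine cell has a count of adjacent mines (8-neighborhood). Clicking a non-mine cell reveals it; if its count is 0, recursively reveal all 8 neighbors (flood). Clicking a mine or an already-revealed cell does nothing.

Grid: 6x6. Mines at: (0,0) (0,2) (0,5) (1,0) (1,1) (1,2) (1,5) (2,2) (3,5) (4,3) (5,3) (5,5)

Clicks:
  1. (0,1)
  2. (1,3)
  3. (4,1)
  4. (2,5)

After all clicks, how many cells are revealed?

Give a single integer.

Click 1 (0,1) count=5: revealed 1 new [(0,1)] -> total=1
Click 2 (1,3) count=3: revealed 1 new [(1,3)] -> total=2
Click 3 (4,1) count=0: revealed 11 new [(2,0) (2,1) (3,0) (3,1) (3,2) (4,0) (4,1) (4,2) (5,0) (5,1) (5,2)] -> total=13
Click 4 (2,5) count=2: revealed 1 new [(2,5)] -> total=14

Answer: 14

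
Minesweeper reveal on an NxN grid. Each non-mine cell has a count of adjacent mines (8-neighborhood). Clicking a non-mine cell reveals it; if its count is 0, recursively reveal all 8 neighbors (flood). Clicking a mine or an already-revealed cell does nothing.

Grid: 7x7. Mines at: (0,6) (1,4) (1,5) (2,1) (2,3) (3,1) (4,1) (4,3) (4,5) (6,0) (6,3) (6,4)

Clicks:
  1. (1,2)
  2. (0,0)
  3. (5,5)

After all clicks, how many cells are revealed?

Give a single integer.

Answer: 9

Derivation:
Click 1 (1,2) count=2: revealed 1 new [(1,2)] -> total=1
Click 2 (0,0) count=0: revealed 7 new [(0,0) (0,1) (0,2) (0,3) (1,0) (1,1) (1,3)] -> total=8
Click 3 (5,5) count=2: revealed 1 new [(5,5)] -> total=9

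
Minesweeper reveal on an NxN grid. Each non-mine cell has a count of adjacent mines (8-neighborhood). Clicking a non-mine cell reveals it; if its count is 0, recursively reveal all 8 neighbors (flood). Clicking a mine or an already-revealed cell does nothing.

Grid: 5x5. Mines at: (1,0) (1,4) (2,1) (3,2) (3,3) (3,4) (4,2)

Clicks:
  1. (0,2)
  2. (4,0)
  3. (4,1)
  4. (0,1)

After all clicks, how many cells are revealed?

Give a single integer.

Answer: 10

Derivation:
Click 1 (0,2) count=0: revealed 6 new [(0,1) (0,2) (0,3) (1,1) (1,2) (1,3)] -> total=6
Click 2 (4,0) count=0: revealed 4 new [(3,0) (3,1) (4,0) (4,1)] -> total=10
Click 3 (4,1) count=2: revealed 0 new [(none)] -> total=10
Click 4 (0,1) count=1: revealed 0 new [(none)] -> total=10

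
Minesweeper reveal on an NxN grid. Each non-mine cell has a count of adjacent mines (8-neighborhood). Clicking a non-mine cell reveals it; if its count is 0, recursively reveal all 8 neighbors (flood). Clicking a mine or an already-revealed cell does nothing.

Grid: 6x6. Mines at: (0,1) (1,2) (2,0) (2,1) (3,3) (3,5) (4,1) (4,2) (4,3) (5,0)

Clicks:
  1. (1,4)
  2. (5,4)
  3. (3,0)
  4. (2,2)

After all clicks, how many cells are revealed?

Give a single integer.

Click 1 (1,4) count=0: revealed 9 new [(0,3) (0,4) (0,5) (1,3) (1,4) (1,5) (2,3) (2,4) (2,5)] -> total=9
Click 2 (5,4) count=1: revealed 1 new [(5,4)] -> total=10
Click 3 (3,0) count=3: revealed 1 new [(3,0)] -> total=11
Click 4 (2,2) count=3: revealed 1 new [(2,2)] -> total=12

Answer: 12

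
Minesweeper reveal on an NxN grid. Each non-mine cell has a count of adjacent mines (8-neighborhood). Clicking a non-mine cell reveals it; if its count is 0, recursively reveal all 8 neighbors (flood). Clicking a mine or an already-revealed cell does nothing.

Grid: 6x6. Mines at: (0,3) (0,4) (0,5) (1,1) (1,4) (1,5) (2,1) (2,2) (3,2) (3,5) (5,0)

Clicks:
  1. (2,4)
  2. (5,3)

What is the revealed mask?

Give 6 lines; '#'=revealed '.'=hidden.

Answer: ......
......
....#.
......
.#####
.#####

Derivation:
Click 1 (2,4) count=3: revealed 1 new [(2,4)] -> total=1
Click 2 (5,3) count=0: revealed 10 new [(4,1) (4,2) (4,3) (4,4) (4,5) (5,1) (5,2) (5,3) (5,4) (5,5)] -> total=11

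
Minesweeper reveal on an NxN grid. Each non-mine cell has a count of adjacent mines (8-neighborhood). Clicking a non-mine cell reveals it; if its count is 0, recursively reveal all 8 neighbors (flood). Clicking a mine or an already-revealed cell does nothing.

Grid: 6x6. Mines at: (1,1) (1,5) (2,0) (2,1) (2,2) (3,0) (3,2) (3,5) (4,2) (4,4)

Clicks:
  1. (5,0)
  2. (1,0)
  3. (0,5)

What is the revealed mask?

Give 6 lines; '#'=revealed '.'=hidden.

Click 1 (5,0) count=0: revealed 4 new [(4,0) (4,1) (5,0) (5,1)] -> total=4
Click 2 (1,0) count=3: revealed 1 new [(1,0)] -> total=5
Click 3 (0,5) count=1: revealed 1 new [(0,5)] -> total=6

Answer: .....#
#.....
......
......
##....
##....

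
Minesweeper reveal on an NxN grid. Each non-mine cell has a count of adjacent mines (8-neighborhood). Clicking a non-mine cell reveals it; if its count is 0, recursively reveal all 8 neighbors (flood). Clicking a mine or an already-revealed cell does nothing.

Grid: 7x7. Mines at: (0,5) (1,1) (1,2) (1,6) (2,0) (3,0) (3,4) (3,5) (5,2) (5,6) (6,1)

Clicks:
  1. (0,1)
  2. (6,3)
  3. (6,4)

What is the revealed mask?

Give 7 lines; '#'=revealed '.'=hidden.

Answer: .#.....
.......
.......
.......
...###.
...###.
...###.

Derivation:
Click 1 (0,1) count=2: revealed 1 new [(0,1)] -> total=1
Click 2 (6,3) count=1: revealed 1 new [(6,3)] -> total=2
Click 3 (6,4) count=0: revealed 8 new [(4,3) (4,4) (4,5) (5,3) (5,4) (5,5) (6,4) (6,5)] -> total=10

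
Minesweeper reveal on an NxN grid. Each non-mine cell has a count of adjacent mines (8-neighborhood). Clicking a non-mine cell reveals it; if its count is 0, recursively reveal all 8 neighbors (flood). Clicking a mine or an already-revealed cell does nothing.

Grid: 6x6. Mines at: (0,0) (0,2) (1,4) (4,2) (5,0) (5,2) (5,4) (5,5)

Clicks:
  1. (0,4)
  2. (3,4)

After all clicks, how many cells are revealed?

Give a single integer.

Click 1 (0,4) count=1: revealed 1 new [(0,4)] -> total=1
Click 2 (3,4) count=0: revealed 9 new [(2,3) (2,4) (2,5) (3,3) (3,4) (3,5) (4,3) (4,4) (4,5)] -> total=10

Answer: 10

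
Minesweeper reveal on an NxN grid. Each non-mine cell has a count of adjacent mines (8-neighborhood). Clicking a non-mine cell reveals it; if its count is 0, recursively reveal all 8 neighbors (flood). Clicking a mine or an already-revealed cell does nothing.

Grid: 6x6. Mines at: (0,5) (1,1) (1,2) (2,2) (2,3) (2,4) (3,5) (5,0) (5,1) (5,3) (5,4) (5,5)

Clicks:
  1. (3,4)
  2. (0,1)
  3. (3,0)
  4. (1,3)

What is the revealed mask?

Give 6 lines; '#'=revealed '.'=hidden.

Answer: .#....
...#..
##....
##..#.
##....
......

Derivation:
Click 1 (3,4) count=3: revealed 1 new [(3,4)] -> total=1
Click 2 (0,1) count=2: revealed 1 new [(0,1)] -> total=2
Click 3 (3,0) count=0: revealed 6 new [(2,0) (2,1) (3,0) (3,1) (4,0) (4,1)] -> total=8
Click 4 (1,3) count=4: revealed 1 new [(1,3)] -> total=9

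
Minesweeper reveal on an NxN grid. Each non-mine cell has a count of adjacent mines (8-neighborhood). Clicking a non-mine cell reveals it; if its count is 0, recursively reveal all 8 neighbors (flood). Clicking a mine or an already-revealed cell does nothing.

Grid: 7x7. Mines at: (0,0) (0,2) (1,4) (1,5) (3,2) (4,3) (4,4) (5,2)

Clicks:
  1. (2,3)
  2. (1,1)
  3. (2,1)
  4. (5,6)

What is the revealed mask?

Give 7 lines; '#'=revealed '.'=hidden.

Answer: .......
.#.....
.#.#.##
.....##
.....##
...####
...####

Derivation:
Click 1 (2,3) count=2: revealed 1 new [(2,3)] -> total=1
Click 2 (1,1) count=2: revealed 1 new [(1,1)] -> total=2
Click 3 (2,1) count=1: revealed 1 new [(2,1)] -> total=3
Click 4 (5,6) count=0: revealed 14 new [(2,5) (2,6) (3,5) (3,6) (4,5) (4,6) (5,3) (5,4) (5,5) (5,6) (6,3) (6,4) (6,5) (6,6)] -> total=17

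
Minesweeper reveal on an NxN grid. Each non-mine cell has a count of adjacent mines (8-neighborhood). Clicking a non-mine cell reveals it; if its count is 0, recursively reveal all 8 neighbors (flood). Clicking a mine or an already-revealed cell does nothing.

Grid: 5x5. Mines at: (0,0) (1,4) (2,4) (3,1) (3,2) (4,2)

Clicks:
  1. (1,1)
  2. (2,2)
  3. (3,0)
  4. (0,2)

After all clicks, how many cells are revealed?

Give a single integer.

Answer: 10

Derivation:
Click 1 (1,1) count=1: revealed 1 new [(1,1)] -> total=1
Click 2 (2,2) count=2: revealed 1 new [(2,2)] -> total=2
Click 3 (3,0) count=1: revealed 1 new [(3,0)] -> total=3
Click 4 (0,2) count=0: revealed 7 new [(0,1) (0,2) (0,3) (1,2) (1,3) (2,1) (2,3)] -> total=10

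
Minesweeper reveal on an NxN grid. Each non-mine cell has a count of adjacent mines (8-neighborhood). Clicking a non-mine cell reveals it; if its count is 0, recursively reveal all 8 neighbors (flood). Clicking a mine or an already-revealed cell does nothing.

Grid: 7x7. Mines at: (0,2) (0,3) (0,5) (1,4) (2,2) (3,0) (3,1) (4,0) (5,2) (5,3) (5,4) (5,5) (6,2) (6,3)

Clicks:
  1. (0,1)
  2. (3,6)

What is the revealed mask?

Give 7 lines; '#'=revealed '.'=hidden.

Click 1 (0,1) count=1: revealed 1 new [(0,1)] -> total=1
Click 2 (3,6) count=0: revealed 14 new [(1,5) (1,6) (2,3) (2,4) (2,5) (2,6) (3,3) (3,4) (3,5) (3,6) (4,3) (4,4) (4,5) (4,6)] -> total=15

Answer: .#.....
.....##
...####
...####
...####
.......
.......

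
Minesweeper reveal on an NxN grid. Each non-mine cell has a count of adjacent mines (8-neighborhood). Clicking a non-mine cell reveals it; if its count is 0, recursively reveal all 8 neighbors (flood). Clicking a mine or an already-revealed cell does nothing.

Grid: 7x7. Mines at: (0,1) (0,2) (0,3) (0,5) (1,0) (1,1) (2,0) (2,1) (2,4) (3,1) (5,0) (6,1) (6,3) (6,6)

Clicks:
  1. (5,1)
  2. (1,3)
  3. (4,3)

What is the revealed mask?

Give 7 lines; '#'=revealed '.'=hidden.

Answer: .......
...#.##
.....##
..#####
..#####
.######
.......

Derivation:
Click 1 (5,1) count=2: revealed 1 new [(5,1)] -> total=1
Click 2 (1,3) count=3: revealed 1 new [(1,3)] -> total=2
Click 3 (4,3) count=0: revealed 19 new [(1,5) (1,6) (2,5) (2,6) (3,2) (3,3) (3,4) (3,5) (3,6) (4,2) (4,3) (4,4) (4,5) (4,6) (5,2) (5,3) (5,4) (5,5) (5,6)] -> total=21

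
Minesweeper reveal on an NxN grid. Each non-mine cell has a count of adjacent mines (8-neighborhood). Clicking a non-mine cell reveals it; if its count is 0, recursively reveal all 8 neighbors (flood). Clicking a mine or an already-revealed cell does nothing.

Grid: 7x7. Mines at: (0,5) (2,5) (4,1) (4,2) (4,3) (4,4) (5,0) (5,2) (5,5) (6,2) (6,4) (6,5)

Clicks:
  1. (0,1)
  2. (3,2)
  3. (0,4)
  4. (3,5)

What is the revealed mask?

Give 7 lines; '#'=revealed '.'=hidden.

Click 1 (0,1) count=0: revealed 20 new [(0,0) (0,1) (0,2) (0,3) (0,4) (1,0) (1,1) (1,2) (1,3) (1,4) (2,0) (2,1) (2,2) (2,3) (2,4) (3,0) (3,1) (3,2) (3,3) (3,4)] -> total=20
Click 2 (3,2) count=3: revealed 0 new [(none)] -> total=20
Click 3 (0,4) count=1: revealed 0 new [(none)] -> total=20
Click 4 (3,5) count=2: revealed 1 new [(3,5)] -> total=21

Answer: #####..
#####..
#####..
######.
.......
.......
.......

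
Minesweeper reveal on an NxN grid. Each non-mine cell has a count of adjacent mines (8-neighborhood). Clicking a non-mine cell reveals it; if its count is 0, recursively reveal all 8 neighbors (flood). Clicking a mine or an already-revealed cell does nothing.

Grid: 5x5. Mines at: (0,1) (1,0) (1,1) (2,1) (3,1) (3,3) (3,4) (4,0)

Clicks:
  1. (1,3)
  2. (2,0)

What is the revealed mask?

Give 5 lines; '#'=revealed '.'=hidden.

Answer: ..###
..###
#.###
.....
.....

Derivation:
Click 1 (1,3) count=0: revealed 9 new [(0,2) (0,3) (0,4) (1,2) (1,3) (1,4) (2,2) (2,3) (2,4)] -> total=9
Click 2 (2,0) count=4: revealed 1 new [(2,0)] -> total=10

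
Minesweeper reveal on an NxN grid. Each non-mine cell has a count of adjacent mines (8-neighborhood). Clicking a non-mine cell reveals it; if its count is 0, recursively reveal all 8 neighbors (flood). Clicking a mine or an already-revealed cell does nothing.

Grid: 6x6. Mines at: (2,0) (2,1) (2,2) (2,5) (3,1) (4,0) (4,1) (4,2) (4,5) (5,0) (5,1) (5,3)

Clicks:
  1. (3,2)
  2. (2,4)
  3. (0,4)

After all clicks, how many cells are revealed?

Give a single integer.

Answer: 14

Derivation:
Click 1 (3,2) count=5: revealed 1 new [(3,2)] -> total=1
Click 2 (2,4) count=1: revealed 1 new [(2,4)] -> total=2
Click 3 (0,4) count=0: revealed 12 new [(0,0) (0,1) (0,2) (0,3) (0,4) (0,5) (1,0) (1,1) (1,2) (1,3) (1,4) (1,5)] -> total=14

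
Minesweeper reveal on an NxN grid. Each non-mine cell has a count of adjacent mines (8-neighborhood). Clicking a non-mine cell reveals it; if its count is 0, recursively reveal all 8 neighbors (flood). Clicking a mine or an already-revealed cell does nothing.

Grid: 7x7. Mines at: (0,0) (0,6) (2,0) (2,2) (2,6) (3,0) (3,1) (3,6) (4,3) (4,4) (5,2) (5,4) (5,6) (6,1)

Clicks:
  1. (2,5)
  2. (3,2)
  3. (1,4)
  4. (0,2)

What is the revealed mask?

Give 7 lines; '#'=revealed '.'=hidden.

Click 1 (2,5) count=2: revealed 1 new [(2,5)] -> total=1
Click 2 (3,2) count=3: revealed 1 new [(3,2)] -> total=2
Click 3 (1,4) count=0: revealed 15 new [(0,1) (0,2) (0,3) (0,4) (0,5) (1,1) (1,2) (1,3) (1,4) (1,5) (2,3) (2,4) (3,3) (3,4) (3,5)] -> total=17
Click 4 (0,2) count=0: revealed 0 new [(none)] -> total=17

Answer: .#####.
.#####.
...###.
..####.
.......
.......
.......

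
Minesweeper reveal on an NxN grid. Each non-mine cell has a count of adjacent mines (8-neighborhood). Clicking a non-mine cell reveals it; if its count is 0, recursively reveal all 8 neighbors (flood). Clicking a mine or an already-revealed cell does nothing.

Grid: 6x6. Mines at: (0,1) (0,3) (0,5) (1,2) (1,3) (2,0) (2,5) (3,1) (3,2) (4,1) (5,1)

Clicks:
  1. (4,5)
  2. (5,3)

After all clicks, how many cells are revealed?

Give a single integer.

Click 1 (4,5) count=0: revealed 11 new [(3,3) (3,4) (3,5) (4,2) (4,3) (4,4) (4,5) (5,2) (5,3) (5,4) (5,5)] -> total=11
Click 2 (5,3) count=0: revealed 0 new [(none)] -> total=11

Answer: 11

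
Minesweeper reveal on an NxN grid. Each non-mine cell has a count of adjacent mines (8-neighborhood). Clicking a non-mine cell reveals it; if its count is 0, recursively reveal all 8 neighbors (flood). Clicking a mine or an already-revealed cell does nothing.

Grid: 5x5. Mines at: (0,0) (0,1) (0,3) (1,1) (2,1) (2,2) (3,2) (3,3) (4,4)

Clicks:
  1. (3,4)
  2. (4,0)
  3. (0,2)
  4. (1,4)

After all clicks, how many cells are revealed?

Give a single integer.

Click 1 (3,4) count=2: revealed 1 new [(3,4)] -> total=1
Click 2 (4,0) count=0: revealed 4 new [(3,0) (3,1) (4,0) (4,1)] -> total=5
Click 3 (0,2) count=3: revealed 1 new [(0,2)] -> total=6
Click 4 (1,4) count=1: revealed 1 new [(1,4)] -> total=7

Answer: 7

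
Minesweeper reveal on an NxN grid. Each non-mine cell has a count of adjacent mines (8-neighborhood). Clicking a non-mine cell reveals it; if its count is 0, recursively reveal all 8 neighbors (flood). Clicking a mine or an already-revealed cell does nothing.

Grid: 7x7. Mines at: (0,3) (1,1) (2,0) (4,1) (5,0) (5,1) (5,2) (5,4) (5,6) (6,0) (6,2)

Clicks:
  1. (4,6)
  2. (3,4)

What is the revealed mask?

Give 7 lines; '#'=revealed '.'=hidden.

Answer: ....###
..#####
..#####
..#####
..#####
.......
.......

Derivation:
Click 1 (4,6) count=1: revealed 1 new [(4,6)] -> total=1
Click 2 (3,4) count=0: revealed 22 new [(0,4) (0,5) (0,6) (1,2) (1,3) (1,4) (1,5) (1,6) (2,2) (2,3) (2,4) (2,5) (2,6) (3,2) (3,3) (3,4) (3,5) (3,6) (4,2) (4,3) (4,4) (4,5)] -> total=23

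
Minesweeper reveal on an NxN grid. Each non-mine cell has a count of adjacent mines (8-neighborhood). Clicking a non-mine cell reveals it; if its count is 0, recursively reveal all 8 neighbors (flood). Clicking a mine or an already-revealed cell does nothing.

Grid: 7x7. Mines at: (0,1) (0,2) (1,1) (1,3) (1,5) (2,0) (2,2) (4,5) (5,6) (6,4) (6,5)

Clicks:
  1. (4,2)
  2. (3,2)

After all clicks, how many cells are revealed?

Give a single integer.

Answer: 19

Derivation:
Click 1 (4,2) count=0: revealed 19 new [(3,0) (3,1) (3,2) (3,3) (3,4) (4,0) (4,1) (4,2) (4,3) (4,4) (5,0) (5,1) (5,2) (5,3) (5,4) (6,0) (6,1) (6,2) (6,3)] -> total=19
Click 2 (3,2) count=1: revealed 0 new [(none)] -> total=19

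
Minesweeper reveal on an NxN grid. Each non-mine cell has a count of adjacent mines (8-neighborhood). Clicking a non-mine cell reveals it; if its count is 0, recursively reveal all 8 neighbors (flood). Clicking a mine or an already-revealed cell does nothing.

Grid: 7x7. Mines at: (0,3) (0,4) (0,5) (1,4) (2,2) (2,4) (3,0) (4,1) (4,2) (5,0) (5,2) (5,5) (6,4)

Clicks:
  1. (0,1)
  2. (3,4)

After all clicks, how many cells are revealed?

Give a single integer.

Answer: 9

Derivation:
Click 1 (0,1) count=0: revealed 8 new [(0,0) (0,1) (0,2) (1,0) (1,1) (1,2) (2,0) (2,1)] -> total=8
Click 2 (3,4) count=1: revealed 1 new [(3,4)] -> total=9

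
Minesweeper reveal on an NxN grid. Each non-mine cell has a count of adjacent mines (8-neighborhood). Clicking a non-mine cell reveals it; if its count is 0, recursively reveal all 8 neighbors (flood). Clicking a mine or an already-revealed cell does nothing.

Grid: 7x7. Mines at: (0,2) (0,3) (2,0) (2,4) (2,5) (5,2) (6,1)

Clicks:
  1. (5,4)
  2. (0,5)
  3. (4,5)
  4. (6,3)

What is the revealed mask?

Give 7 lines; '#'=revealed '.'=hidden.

Click 1 (5,4) count=0: revealed 16 new [(3,3) (3,4) (3,5) (3,6) (4,3) (4,4) (4,5) (4,6) (5,3) (5,4) (5,5) (5,6) (6,3) (6,4) (6,5) (6,6)] -> total=16
Click 2 (0,5) count=0: revealed 6 new [(0,4) (0,5) (0,6) (1,4) (1,5) (1,6)] -> total=22
Click 3 (4,5) count=0: revealed 0 new [(none)] -> total=22
Click 4 (6,3) count=1: revealed 0 new [(none)] -> total=22

Answer: ....###
....###
.......
...####
...####
...####
...####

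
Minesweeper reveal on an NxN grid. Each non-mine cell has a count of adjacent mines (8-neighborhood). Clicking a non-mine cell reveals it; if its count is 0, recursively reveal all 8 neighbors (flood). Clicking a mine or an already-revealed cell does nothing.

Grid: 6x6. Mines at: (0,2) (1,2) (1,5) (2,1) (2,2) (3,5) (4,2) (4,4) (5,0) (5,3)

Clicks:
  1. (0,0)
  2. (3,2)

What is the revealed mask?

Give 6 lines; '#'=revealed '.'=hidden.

Click 1 (0,0) count=0: revealed 4 new [(0,0) (0,1) (1,0) (1,1)] -> total=4
Click 2 (3,2) count=3: revealed 1 new [(3,2)] -> total=5

Answer: ##....
##....
......
..#...
......
......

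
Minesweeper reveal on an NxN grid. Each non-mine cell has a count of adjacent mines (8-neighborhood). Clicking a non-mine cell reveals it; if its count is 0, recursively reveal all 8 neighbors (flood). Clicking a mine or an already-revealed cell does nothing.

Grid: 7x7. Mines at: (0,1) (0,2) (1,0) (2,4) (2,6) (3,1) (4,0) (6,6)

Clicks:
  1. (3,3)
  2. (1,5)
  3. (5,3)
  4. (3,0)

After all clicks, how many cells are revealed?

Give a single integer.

Answer: 26

Derivation:
Click 1 (3,3) count=1: revealed 1 new [(3,3)] -> total=1
Click 2 (1,5) count=2: revealed 1 new [(1,5)] -> total=2
Click 3 (5,3) count=0: revealed 23 new [(3,2) (3,4) (3,5) (3,6) (4,1) (4,2) (4,3) (4,4) (4,5) (4,6) (5,0) (5,1) (5,2) (5,3) (5,4) (5,5) (5,6) (6,0) (6,1) (6,2) (6,3) (6,4) (6,5)] -> total=25
Click 4 (3,0) count=2: revealed 1 new [(3,0)] -> total=26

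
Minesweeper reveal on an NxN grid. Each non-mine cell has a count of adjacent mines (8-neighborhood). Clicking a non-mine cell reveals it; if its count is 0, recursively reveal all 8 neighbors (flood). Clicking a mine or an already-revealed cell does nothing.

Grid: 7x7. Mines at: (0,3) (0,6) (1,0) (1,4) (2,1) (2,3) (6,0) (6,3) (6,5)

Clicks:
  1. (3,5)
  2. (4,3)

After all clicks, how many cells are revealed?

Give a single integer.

Click 1 (3,5) count=0: revealed 26 new [(1,5) (1,6) (2,4) (2,5) (2,6) (3,0) (3,1) (3,2) (3,3) (3,4) (3,5) (3,6) (4,0) (4,1) (4,2) (4,3) (4,4) (4,5) (4,6) (5,0) (5,1) (5,2) (5,3) (5,4) (5,5) (5,6)] -> total=26
Click 2 (4,3) count=0: revealed 0 new [(none)] -> total=26

Answer: 26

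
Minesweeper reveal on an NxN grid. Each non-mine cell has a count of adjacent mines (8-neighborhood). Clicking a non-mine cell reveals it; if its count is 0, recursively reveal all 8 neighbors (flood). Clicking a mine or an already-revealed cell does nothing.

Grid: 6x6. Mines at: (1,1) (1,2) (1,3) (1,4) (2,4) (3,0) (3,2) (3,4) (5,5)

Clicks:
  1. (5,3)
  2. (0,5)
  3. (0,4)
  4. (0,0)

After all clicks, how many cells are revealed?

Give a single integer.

Answer: 13

Derivation:
Click 1 (5,3) count=0: revealed 10 new [(4,0) (4,1) (4,2) (4,3) (4,4) (5,0) (5,1) (5,2) (5,3) (5,4)] -> total=10
Click 2 (0,5) count=1: revealed 1 new [(0,5)] -> total=11
Click 3 (0,4) count=2: revealed 1 new [(0,4)] -> total=12
Click 4 (0,0) count=1: revealed 1 new [(0,0)] -> total=13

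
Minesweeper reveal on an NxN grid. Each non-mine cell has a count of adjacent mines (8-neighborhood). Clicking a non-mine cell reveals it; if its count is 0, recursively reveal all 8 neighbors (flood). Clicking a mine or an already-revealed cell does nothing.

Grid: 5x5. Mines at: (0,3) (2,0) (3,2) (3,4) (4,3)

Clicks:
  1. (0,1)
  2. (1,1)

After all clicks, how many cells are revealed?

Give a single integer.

Answer: 6

Derivation:
Click 1 (0,1) count=0: revealed 6 new [(0,0) (0,1) (0,2) (1,0) (1,1) (1,2)] -> total=6
Click 2 (1,1) count=1: revealed 0 new [(none)] -> total=6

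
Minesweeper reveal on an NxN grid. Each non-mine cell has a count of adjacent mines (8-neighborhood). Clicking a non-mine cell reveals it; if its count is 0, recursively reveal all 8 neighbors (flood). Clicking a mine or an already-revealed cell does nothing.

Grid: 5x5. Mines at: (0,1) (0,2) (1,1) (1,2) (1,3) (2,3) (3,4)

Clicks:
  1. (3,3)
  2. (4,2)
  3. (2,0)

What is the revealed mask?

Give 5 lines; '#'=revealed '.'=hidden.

Answer: .....
.....
###..
####.
####.

Derivation:
Click 1 (3,3) count=2: revealed 1 new [(3,3)] -> total=1
Click 2 (4,2) count=0: revealed 10 new [(2,0) (2,1) (2,2) (3,0) (3,1) (3,2) (4,0) (4,1) (4,2) (4,3)] -> total=11
Click 3 (2,0) count=1: revealed 0 new [(none)] -> total=11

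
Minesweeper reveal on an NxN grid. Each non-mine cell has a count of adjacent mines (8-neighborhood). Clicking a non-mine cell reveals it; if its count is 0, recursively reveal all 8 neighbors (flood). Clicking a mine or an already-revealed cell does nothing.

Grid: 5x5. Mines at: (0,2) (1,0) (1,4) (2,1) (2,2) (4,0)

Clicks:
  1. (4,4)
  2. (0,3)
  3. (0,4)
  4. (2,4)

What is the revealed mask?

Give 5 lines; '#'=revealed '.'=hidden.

Click 1 (4,4) count=0: revealed 10 new [(2,3) (2,4) (3,1) (3,2) (3,3) (3,4) (4,1) (4,2) (4,3) (4,4)] -> total=10
Click 2 (0,3) count=2: revealed 1 new [(0,3)] -> total=11
Click 3 (0,4) count=1: revealed 1 new [(0,4)] -> total=12
Click 4 (2,4) count=1: revealed 0 new [(none)] -> total=12

Answer: ...##
.....
...##
.####
.####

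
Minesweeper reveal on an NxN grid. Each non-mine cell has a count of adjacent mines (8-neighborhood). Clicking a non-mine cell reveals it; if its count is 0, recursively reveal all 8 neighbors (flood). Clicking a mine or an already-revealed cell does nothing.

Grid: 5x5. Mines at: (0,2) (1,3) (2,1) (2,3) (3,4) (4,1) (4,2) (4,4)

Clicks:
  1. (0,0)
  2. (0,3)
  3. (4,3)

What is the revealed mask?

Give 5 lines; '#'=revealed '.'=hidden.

Answer: ##.#.
##...
.....
.....
...#.

Derivation:
Click 1 (0,0) count=0: revealed 4 new [(0,0) (0,1) (1,0) (1,1)] -> total=4
Click 2 (0,3) count=2: revealed 1 new [(0,3)] -> total=5
Click 3 (4,3) count=3: revealed 1 new [(4,3)] -> total=6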